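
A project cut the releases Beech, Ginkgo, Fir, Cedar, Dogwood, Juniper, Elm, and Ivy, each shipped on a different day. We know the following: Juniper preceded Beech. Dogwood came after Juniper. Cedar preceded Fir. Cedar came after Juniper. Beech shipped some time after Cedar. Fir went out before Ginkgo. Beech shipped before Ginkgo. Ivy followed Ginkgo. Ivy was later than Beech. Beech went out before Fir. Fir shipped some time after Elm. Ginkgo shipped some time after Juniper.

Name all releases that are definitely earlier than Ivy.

Directly stated before Ivy: Beech and Ginkgo.
Cedar reaches Ivy via Cedar → Beech → Ivy.
Elm reaches Ivy via Elm → Fir → Ginkgo → Ivy.
Fir reaches Ivy via Fir → Ginkgo → Ivy.
Likewise Juniper reaches Ivy by chaining the stated constraints.
No chain forces Dogwood ahead of Ivy.

Beech, Cedar, Elm, Fir, Ginkgo, Juniper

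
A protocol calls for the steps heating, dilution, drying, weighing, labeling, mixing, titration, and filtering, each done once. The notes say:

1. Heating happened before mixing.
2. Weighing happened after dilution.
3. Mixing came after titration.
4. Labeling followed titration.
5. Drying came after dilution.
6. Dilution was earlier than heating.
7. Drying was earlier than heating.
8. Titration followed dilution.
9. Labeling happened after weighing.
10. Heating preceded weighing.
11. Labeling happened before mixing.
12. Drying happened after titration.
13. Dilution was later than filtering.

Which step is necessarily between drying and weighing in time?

heating

Tracing the constraints gives drying → heating → weighing, so heating sits after drying and before weighing.
No other step is forced both after drying and before weighing.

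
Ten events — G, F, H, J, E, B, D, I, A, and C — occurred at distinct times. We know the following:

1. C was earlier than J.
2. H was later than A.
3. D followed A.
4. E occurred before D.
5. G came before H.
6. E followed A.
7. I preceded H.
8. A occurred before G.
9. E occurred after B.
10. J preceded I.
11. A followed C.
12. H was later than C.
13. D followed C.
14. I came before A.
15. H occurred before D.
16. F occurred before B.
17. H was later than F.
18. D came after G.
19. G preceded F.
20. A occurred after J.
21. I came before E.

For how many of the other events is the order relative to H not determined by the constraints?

2

Forced before H: A, C, F, G, I, and J; forced after H: D.
That leaves B and E with no forced order relative to H — 2.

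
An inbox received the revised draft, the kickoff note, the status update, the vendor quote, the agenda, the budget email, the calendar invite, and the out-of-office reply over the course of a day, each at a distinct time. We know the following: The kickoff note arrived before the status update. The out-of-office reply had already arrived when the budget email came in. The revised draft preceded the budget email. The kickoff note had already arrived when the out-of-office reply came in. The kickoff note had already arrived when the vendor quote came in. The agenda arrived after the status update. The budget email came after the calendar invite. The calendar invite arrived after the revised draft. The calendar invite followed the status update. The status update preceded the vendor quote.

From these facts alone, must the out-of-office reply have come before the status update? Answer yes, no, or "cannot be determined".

No chain of stated constraints runs from the out-of-office reply to the status update, and none runs from the status update to the out-of-office reply either.
So the relative order of the out-of-office reply and the status update is not fixed by the given facts.

cannot be determined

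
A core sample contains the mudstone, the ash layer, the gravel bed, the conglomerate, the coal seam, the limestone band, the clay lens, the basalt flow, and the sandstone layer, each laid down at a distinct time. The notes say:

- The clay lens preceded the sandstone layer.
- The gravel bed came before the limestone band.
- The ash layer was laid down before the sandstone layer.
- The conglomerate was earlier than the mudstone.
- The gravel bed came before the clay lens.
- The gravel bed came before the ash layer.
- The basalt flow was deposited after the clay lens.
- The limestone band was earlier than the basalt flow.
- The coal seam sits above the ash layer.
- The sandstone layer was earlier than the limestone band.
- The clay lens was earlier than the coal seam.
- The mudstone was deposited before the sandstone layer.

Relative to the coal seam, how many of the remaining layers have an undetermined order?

Forced before the coal seam: the ash layer, the clay lens, and the gravel bed.
That leaves the basalt flow, the conglomerate, the limestone band, the mudstone, and the sandstone layer with no forced order relative to the coal seam — 5.

5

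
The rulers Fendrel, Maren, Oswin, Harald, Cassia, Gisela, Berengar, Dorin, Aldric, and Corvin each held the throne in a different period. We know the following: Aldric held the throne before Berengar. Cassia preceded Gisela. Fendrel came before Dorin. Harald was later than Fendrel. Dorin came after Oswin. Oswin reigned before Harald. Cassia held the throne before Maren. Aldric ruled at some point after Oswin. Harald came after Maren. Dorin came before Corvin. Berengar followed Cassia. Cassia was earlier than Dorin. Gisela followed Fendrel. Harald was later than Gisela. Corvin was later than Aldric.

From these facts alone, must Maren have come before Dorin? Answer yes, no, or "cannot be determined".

No chain of stated constraints runs from Maren to Dorin, and none runs from Dorin to Maren either.
So the relative order of Maren and Dorin is not fixed by the given facts.

cannot be determined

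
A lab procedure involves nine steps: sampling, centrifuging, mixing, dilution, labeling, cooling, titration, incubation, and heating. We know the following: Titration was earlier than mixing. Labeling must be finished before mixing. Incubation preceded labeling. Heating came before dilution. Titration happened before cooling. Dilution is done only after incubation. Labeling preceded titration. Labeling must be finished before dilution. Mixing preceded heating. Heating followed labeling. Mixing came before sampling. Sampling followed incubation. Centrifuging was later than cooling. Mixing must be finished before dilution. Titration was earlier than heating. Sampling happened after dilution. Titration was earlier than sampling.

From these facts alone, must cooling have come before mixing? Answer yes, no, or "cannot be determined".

No chain of stated constraints runs from cooling to mixing, and none runs from mixing to cooling either.
So the relative order of cooling and mixing is not fixed by the given facts.

cannot be determined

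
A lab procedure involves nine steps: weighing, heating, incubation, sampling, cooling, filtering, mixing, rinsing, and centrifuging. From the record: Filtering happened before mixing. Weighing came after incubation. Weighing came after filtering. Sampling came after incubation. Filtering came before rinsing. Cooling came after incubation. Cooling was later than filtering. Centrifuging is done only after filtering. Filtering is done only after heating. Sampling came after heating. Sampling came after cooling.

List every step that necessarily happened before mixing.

filtering, heating

Directly stated before mixing: filtering.
Heating reaches mixing via heating → filtering → mixing.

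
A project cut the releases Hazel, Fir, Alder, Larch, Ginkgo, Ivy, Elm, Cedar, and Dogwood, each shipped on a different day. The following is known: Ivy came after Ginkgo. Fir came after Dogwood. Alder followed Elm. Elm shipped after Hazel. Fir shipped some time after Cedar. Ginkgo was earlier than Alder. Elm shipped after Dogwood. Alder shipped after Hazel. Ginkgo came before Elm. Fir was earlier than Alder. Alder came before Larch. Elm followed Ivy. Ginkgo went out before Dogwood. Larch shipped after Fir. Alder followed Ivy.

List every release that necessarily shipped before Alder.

Cedar, Dogwood, Elm, Fir, Ginkgo, Hazel, Ivy

Directly stated before Alder: Elm, Fir, Ginkgo, Hazel, and Ivy.
Cedar reaches Alder via Cedar → Fir → Alder.
Dogwood reaches Alder via Dogwood → Fir → Alder.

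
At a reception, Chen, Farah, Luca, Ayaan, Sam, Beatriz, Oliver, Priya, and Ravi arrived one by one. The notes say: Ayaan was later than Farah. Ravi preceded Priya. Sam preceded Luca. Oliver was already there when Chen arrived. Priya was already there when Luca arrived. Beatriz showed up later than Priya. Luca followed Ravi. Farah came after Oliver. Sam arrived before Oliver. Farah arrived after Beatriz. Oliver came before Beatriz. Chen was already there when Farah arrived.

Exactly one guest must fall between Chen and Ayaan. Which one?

Farah

Tracing the constraints gives Chen → Farah → Ayaan, so Farah sits after Chen and before Ayaan.
No other guest is forced both after Chen and before Ayaan.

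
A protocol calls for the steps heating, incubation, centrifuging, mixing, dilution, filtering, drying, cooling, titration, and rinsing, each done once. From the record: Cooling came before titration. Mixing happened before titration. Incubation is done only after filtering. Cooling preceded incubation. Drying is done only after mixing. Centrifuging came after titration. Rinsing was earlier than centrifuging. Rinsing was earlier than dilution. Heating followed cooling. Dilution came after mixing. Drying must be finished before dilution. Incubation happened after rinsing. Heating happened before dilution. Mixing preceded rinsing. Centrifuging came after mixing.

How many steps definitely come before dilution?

Directly stated before dilution: drying, heating, mixing, and rinsing.
Cooling reaches dilution via cooling → heating → dilution.
That's cooling, drying, heating, mixing, and rinsing — 5 in all.

5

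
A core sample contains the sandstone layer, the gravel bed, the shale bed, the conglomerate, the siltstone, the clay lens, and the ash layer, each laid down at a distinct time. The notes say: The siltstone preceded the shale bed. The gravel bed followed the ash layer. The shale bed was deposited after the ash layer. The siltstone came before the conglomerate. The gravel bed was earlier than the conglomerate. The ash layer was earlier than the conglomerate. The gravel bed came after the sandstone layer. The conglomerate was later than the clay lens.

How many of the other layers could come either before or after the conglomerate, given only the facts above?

Forced before the conglomerate: the ash layer, the clay lens, the gravel bed, the sandstone layer, and the siltstone.
That leaves the shale bed with no forced order relative to the conglomerate — 1.

1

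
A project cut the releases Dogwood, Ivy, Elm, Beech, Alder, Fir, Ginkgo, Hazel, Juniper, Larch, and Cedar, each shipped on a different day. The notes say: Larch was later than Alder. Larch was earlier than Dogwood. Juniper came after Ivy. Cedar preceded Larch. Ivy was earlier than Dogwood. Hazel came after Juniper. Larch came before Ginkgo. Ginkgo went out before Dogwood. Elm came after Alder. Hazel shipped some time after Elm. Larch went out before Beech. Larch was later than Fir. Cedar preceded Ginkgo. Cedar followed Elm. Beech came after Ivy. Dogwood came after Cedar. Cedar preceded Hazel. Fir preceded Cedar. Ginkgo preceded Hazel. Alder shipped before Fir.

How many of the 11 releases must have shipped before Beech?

6

Directly stated before Beech: Ivy and Larch.
Alder reaches Beech via Alder → Larch → Beech.
Cedar reaches Beech via Cedar → Larch → Beech.
Elm reaches Beech via Elm → Cedar → Larch → Beech.
Likewise Fir reaches Beech by chaining the stated constraints.
That's Alder, Cedar, Elm, Fir, Ivy, and Larch — 6 in all.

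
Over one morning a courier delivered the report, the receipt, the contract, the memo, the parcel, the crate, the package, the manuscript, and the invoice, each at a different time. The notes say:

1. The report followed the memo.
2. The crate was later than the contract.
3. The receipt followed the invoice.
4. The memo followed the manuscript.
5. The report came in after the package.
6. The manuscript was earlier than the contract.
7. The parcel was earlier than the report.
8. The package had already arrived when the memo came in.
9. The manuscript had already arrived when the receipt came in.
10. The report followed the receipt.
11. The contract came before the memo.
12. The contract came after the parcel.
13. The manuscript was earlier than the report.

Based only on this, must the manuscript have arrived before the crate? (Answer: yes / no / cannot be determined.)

yes

Chain the constraints: the manuscript → the contract → the crate. Each link is directly stated, so the manuscript comes before the crate.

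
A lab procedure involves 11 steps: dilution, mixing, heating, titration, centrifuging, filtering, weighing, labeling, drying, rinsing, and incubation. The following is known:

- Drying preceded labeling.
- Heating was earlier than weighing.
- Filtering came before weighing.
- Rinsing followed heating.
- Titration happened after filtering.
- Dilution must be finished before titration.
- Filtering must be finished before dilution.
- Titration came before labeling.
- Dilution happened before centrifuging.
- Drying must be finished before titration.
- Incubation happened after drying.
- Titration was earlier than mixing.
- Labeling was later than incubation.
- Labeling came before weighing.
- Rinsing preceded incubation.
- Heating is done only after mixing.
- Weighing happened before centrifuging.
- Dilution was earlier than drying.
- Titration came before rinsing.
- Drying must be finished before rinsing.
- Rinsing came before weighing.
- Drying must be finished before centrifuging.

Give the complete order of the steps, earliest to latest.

filtering, dilution, drying, titration, mixing, heating, rinsing, incubation, labeling, weighing, centrifuging

The constraints fix every adjacent pair, so only one ordering works:
filtering → dilution → drying → titration → mixing → heating → rinsing → incubation → labeling → weighing → centrifuging.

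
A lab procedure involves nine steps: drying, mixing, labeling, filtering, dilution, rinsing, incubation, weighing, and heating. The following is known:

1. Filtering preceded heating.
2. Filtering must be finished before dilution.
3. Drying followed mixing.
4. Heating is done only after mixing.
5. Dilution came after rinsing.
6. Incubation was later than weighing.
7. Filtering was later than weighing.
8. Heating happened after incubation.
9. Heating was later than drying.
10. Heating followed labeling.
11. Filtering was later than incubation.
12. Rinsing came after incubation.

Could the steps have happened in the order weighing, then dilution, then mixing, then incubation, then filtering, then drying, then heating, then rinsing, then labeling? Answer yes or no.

The constraints require rinsing before dilution, but in the proposed sequence dilution appears ahead of rinsing. That one violation is enough.

no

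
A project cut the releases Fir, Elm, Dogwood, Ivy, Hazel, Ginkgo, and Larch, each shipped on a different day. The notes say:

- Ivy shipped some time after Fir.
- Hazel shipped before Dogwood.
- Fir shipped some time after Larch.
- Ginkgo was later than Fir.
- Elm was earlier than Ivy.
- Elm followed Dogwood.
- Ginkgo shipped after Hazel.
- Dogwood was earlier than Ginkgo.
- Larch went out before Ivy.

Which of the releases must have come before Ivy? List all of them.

Directly stated before Ivy: Elm, Fir, and Larch.
Dogwood reaches Ivy via Dogwood → Elm → Ivy.
Hazel reaches Ivy via Hazel → Dogwood → Elm → Ivy.

Dogwood, Elm, Fir, Hazel, Larch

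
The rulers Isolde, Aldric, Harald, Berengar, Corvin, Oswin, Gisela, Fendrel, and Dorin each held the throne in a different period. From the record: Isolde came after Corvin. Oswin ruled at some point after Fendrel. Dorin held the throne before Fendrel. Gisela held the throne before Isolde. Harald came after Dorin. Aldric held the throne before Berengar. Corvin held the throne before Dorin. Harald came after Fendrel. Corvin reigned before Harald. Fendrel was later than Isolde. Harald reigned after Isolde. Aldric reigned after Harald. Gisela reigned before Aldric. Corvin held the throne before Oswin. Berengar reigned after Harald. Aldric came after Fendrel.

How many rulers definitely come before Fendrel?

4

Directly stated before Fendrel: Dorin and Isolde.
Corvin reaches Fendrel via Corvin → Dorin → Fendrel.
Gisela reaches Fendrel via Gisela → Isolde → Fendrel.
That's Corvin, Dorin, Gisela, and Isolde — 4 in all.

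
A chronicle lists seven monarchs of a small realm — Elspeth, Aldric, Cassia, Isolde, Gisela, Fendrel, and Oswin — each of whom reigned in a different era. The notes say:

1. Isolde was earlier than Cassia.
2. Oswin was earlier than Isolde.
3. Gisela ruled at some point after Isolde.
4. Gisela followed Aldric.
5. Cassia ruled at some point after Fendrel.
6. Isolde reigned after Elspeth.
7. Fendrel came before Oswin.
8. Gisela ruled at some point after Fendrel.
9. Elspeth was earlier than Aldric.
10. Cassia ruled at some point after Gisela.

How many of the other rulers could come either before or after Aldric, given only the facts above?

Forced before Aldric: Elspeth; forced after Aldric: Cassia and Gisela.
That leaves Fendrel, Isolde, and Oswin with no forced order relative to Aldric — 3.

3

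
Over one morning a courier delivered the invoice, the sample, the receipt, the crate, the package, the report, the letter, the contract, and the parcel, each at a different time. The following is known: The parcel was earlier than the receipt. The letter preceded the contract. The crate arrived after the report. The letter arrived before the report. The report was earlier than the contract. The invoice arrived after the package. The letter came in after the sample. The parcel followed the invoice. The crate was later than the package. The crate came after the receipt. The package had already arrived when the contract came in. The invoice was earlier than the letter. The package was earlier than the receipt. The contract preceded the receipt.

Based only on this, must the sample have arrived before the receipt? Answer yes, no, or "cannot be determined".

Chain the constraints: the sample → the letter → the contract → the receipt. Each link is directly stated, so the sample comes before the receipt.

yes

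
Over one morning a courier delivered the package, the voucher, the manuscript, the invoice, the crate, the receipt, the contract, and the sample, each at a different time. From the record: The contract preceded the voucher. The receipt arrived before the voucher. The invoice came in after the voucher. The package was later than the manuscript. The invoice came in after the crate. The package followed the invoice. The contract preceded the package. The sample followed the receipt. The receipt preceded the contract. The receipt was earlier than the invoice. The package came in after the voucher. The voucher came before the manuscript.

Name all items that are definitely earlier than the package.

Directly stated before the package: the contract, the invoice, the manuscript, and the voucher.
The crate reaches the package via the crate → the invoice → the package.
The receipt reaches the package via the receipt → the contract → the package.
No chain forces the sample ahead of the package.

the contract, the crate, the invoice, the manuscript, the receipt, the voucher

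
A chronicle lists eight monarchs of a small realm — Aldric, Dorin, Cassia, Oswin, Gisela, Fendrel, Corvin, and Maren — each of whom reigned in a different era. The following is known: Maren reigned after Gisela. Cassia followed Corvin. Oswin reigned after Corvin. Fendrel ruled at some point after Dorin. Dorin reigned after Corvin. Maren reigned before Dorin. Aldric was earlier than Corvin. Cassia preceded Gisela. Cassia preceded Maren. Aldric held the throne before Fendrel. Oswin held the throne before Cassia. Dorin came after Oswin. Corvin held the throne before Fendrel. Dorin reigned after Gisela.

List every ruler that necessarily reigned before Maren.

Aldric, Cassia, Corvin, Gisela, Oswin

Directly stated before Maren: Cassia and Gisela.
Aldric reaches Maren via Aldric → Corvin → Cassia → Maren.
Corvin reaches Maren via Corvin → Cassia → Maren.
Oswin reaches Maren via Oswin → Cassia → Maren.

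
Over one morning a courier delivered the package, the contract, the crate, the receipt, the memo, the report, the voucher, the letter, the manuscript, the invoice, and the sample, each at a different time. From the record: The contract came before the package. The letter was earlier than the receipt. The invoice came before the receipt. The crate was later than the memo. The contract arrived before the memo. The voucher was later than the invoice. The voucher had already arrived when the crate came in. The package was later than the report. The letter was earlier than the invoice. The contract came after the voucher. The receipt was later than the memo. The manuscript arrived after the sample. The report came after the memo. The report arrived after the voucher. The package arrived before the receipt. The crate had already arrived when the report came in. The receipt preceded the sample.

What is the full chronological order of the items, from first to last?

The constraints fix every adjacent pair, so only one ordering works:
the letter → the invoice → the voucher → the contract → the memo → the crate → the report → the package → the receipt → the sample → the manuscript.

the letter, the invoice, the voucher, the contract, the memo, the crate, the report, the package, the receipt, the sample, the manuscript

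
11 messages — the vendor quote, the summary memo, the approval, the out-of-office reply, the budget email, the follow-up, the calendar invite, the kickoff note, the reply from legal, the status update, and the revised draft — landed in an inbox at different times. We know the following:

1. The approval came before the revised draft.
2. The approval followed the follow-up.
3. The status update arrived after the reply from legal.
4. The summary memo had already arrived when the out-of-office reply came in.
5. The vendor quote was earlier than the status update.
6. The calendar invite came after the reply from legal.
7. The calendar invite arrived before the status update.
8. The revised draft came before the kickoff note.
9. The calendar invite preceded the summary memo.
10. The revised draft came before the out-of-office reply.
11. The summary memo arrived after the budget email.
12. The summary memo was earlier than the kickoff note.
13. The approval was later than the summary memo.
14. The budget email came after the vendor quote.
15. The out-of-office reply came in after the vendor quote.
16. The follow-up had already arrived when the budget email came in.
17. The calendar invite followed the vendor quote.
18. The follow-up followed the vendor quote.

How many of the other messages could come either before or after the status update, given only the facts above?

Forced before the status update: the calendar invite, the reply from legal, and the vendor quote.
That leaves the approval, the budget email, the follow-up, the kickoff note, the out-of-office reply, the revised draft, and the summary memo with no forced order relative to the status update — 7.

7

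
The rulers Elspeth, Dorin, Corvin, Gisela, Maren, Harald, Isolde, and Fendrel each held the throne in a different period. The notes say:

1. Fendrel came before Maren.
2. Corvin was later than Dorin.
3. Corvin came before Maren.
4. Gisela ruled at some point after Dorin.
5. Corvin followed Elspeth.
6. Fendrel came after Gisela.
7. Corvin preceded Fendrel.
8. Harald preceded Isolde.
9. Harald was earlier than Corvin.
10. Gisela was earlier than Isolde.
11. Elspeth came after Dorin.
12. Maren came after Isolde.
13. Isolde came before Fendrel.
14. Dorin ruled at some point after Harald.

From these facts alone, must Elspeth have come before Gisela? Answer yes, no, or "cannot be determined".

cannot be determined

No chain of stated constraints runs from Elspeth to Gisela, and none runs from Gisela to Elspeth either.
So the relative order of Elspeth and Gisela is not fixed by the given facts.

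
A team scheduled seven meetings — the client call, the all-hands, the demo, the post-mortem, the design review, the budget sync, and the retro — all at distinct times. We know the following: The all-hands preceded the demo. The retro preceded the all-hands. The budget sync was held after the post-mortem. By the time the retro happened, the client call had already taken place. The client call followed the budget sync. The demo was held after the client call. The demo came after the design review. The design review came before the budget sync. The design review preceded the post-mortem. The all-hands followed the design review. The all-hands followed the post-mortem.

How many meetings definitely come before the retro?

4

Directly stated before the retro: the client call.
The budget sync reaches the retro via the budget sync → the client call → the retro.
The design review reaches the retro via the design review → the budget sync → the client call → the retro.
The post-mortem reaches the retro via the post-mortem → the budget sync → the client call → the retro.
No chain forces the all-hands (or any of the others) ahead of the retro.
That's the budget sync, the client call, the design review, and the post-mortem — 4 in all.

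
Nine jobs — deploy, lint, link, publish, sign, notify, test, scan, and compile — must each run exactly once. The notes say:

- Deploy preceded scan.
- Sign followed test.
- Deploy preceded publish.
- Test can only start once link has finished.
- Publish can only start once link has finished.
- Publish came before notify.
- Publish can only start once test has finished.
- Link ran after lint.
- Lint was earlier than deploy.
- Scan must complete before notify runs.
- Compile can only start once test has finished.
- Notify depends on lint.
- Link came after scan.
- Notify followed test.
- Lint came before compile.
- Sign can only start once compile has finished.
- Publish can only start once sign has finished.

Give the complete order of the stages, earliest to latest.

The constraints fix every adjacent pair, so only one ordering works:
lint → deploy → scan → link → test → compile → sign → publish → notify.

lint, deploy, scan, link, test, compile, sign, publish, notify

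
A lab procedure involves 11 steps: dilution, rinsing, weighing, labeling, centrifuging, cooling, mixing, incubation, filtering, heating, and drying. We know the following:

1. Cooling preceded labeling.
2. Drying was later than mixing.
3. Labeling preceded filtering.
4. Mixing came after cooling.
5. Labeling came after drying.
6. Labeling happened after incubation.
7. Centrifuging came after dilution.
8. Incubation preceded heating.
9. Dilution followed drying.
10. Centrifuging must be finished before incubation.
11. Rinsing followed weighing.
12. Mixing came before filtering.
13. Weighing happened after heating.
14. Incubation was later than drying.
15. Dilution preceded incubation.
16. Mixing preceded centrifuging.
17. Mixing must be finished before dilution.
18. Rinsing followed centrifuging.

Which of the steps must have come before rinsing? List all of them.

Directly stated before rinsing: centrifuging and weighing.
Cooling reaches rinsing via cooling → mixing → centrifuging → rinsing.
Dilution reaches rinsing via dilution → centrifuging → rinsing.
Drying reaches rinsing via drying → dilution → centrifuging → rinsing.
Likewise heating, incubation, and mixing each reach rinsing by chaining the stated constraints.

centrifuging, cooling, dilution, drying, heating, incubation, mixing, weighing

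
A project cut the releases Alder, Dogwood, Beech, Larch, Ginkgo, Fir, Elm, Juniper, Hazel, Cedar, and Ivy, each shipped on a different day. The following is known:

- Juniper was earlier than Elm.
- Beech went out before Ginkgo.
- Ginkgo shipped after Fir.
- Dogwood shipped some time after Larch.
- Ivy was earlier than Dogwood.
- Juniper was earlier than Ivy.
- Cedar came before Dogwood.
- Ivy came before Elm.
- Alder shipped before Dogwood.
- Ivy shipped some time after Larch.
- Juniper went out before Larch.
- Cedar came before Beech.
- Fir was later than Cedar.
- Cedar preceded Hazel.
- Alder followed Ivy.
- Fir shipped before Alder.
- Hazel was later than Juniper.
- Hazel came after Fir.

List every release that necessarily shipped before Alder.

Directly stated before Alder: Fir and Ivy.
Cedar reaches Alder via Cedar → Fir → Alder.
Juniper reaches Alder via Juniper → Ivy → Alder.
Larch reaches Alder via Larch → Ivy → Alder.
No chain forces Hazel (or any of the others) ahead of Alder.

Cedar, Fir, Ivy, Juniper, Larch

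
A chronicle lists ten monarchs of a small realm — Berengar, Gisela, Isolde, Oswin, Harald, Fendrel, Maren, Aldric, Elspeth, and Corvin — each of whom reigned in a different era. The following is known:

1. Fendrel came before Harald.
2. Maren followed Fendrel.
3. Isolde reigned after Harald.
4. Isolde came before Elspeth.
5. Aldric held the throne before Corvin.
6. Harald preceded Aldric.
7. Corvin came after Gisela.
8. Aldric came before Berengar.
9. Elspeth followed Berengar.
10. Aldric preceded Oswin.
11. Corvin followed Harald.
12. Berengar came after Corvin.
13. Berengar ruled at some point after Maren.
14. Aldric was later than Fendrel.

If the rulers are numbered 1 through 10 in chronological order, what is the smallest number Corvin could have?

Aldric, Fendrel, Gisela, and Harald must all come before Corvin — 4 forced predecessors.
Nothing else is forced ahead of Corvin, so their earliest slot is position 4 + 1 = 5.

5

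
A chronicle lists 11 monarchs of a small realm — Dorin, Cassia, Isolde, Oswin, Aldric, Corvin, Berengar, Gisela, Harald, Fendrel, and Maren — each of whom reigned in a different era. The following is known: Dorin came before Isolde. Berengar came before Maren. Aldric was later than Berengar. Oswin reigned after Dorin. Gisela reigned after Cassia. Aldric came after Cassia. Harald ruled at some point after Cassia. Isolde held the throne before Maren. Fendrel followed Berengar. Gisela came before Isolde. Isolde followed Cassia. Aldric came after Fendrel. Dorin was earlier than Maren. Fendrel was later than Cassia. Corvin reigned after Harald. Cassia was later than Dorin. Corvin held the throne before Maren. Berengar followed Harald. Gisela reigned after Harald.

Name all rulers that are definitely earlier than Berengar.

Directly stated before Berengar: Harald.
Cassia reaches Berengar via Cassia → Harald → Berengar.
Dorin reaches Berengar via Dorin → Cassia → Harald → Berengar.
No chain forces Maren (or any of the others) ahead of Berengar.

Cassia, Dorin, Harald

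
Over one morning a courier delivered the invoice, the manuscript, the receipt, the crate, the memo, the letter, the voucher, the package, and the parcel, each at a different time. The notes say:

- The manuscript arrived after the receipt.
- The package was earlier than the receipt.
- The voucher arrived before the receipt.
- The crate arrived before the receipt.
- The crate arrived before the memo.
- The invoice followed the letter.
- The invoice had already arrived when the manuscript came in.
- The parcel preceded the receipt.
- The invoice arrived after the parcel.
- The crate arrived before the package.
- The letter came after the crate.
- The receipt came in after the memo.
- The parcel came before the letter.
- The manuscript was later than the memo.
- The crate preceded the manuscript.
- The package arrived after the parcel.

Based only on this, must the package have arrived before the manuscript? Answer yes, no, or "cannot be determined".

Chain the constraints: the package → the receipt → the manuscript. Each link is directly stated, so the package comes before the manuscript.

yes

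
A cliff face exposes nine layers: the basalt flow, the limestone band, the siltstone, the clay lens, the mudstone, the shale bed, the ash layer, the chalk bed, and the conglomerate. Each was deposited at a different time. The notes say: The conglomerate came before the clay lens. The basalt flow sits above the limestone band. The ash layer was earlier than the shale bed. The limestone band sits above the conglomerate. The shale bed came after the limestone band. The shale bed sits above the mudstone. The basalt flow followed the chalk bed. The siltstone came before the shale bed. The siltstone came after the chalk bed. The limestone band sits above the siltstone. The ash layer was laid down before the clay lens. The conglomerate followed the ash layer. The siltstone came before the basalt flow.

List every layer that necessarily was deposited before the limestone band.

Directly stated before the limestone band: the conglomerate and the siltstone.
The ash layer reaches the limestone band via the ash layer → the conglomerate → the limestone band.
The chalk bed reaches the limestone band via the chalk bed → the siltstone → the limestone band.

the ash layer, the chalk bed, the conglomerate, the siltstone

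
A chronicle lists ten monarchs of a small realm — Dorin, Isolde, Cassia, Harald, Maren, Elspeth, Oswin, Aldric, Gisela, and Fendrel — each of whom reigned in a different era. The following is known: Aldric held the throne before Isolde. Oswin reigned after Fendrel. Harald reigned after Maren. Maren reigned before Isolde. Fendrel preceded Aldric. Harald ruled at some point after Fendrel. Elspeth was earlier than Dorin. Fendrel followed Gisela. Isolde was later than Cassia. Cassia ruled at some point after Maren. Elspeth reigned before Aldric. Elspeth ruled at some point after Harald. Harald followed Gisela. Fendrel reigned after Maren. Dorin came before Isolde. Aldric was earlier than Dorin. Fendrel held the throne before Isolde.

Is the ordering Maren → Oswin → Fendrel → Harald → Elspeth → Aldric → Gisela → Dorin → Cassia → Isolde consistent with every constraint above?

no

The constraints require Gisela before Harald, but in the proposed sequence Harald appears ahead of Gisela. That one violation is enough.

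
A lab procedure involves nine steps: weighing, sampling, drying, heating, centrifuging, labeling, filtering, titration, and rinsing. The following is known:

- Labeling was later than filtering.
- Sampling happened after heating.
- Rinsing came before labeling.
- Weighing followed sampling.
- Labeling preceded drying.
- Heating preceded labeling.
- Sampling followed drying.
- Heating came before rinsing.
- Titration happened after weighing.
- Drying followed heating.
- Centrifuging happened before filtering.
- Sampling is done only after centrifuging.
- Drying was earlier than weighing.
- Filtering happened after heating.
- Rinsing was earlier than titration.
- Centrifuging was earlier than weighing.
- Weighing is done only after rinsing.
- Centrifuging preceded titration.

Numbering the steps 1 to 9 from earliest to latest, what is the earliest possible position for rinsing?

2

Heating must come before rinsing — 1 forced predecessor.
Nothing else is forced ahead of rinsing, so its earliest slot is position 1 + 1 = 2.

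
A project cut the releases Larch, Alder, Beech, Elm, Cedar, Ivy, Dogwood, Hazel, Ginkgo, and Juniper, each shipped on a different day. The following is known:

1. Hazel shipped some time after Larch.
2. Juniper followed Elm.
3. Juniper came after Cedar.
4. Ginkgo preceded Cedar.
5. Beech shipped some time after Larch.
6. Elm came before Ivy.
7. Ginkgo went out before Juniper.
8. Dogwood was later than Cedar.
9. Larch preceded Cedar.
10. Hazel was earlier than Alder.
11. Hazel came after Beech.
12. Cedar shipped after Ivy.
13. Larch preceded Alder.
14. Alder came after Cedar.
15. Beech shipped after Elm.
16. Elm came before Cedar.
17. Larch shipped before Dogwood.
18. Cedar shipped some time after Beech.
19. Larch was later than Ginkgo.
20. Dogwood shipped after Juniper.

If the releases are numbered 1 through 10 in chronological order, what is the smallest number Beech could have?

Elm, Ginkgo, and Larch must all come before Beech — 3 forced predecessors.
Nothing else is forced ahead of Beech, so its earliest slot is position 3 + 1 = 4.

4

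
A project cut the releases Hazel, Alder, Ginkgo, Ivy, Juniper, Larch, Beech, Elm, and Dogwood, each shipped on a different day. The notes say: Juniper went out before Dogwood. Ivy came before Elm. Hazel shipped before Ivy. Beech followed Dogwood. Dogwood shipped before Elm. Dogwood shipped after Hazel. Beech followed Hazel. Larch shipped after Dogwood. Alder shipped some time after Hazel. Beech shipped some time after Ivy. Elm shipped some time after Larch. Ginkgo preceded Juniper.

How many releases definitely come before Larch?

4

Directly stated before Larch: Dogwood.
Ginkgo reaches Larch via Ginkgo → Juniper → Dogwood → Larch.
Hazel reaches Larch via Hazel → Dogwood → Larch.
Juniper reaches Larch via Juniper → Dogwood → Larch.
That's Dogwood, Ginkgo, Hazel, and Juniper — 4 in all.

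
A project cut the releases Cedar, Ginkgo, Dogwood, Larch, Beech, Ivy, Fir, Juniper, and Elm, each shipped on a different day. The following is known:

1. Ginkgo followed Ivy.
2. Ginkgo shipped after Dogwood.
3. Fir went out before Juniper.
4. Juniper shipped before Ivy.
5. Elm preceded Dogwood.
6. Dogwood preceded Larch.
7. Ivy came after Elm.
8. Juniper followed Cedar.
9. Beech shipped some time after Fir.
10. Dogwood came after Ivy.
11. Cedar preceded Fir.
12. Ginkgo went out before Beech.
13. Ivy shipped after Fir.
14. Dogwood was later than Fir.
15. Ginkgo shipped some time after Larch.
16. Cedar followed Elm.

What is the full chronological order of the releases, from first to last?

Elm, Cedar, Fir, Juniper, Ivy, Dogwood, Larch, Ginkgo, Beech

The constraints fix every adjacent pair, so only one ordering works:
Elm → Cedar → Fir → Juniper → Ivy → Dogwood → Larch → Ginkgo → Beech.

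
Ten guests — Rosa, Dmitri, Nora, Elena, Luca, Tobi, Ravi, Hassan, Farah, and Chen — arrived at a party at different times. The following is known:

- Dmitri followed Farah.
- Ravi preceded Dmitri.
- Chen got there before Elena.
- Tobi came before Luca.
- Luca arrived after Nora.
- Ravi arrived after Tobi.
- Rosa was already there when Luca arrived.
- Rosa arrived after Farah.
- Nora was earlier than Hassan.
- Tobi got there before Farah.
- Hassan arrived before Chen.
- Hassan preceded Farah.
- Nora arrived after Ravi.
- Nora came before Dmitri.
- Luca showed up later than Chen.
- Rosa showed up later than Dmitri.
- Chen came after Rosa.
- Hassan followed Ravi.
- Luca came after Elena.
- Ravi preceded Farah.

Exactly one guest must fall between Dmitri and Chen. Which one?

Tracing the constraints gives Dmitri → Rosa → Chen, so Rosa sits after Dmitri and before Chen.
No other guest is forced both after Dmitri and before Chen.

Rosa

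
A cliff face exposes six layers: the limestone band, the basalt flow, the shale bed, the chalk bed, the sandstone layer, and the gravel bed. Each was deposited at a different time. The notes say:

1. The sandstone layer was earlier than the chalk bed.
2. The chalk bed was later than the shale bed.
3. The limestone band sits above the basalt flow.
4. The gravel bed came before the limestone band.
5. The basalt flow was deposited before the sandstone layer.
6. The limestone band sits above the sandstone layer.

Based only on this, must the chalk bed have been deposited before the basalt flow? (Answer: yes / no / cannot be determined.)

no

Tracing the constraints gives the basalt flow → the sandstone layer → the chalk bed, so the basalt flow must come before the chalk bed.
That means the chalk bed cannot be before the basalt flow.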